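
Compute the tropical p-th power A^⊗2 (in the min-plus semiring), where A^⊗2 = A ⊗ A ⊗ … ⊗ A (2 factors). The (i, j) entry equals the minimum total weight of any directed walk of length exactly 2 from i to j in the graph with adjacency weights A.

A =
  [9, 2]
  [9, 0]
A^⊗2 =
  [11, 2]
  [9, 0]

Each entry (A^⊗2)_ij equals the minimum over all length-2 walks i = v_0 → v_1 → … → v_2 = j of Σ_t A[v_t][v_{t+1}]. For example, for (i, j) = (0, 1) we minimise over 2 possible intermediate vertex sequences; the minimum is 2, attained along the walk 0 → 1 → 1.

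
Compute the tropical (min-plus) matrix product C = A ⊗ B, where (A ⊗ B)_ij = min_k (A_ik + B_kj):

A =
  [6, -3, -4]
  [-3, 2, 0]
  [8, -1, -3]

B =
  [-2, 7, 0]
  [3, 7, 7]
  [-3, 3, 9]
A ⊗ B =
  [-7, -1, 4]
  [-5, 3, -3]
  [-6, 0, 6]

Apply the min-plus product entry-by-entry:
  C[0][0] = min over k of (A[0][0] + B[0][0] = 6 + -2 = 4, A[0][1] + B[1][0] = -3 + 3 = 0, A[0][2] + B[2][0] = -4 + -3 = -7) = -7 (attained at k = 2)
  C[0][1] = min over k of (A[0][0] + B[0][1] = 6 + 7 = 13, A[0][1] + B[1][1] = -3 + 7 = 4, A[0][2] + B[2][1] = -4 + 3 = -1) = -1 (attained at k = 2)
  C[0][2] = min over k of (A[0][0] + B[0][2] = 6 + 0 = 6, A[0][1] + B[1][2] = -3 + 7 = 4, A[0][2] + B[2][2] = -4 + 9 = 5) = 4 (attained at k = 1)
  C[1][0] = min over k of (A[1][0] + B[0][0] = -3 + -2 = -5, A[1][1] + B[1][0] = 2 + 3 = 5, A[1][2] + B[2][0] = 0 + -3 = -3) = -5 (attained at k = 0)
  C[1][1] = min over k of (A[1][0] + B[0][1] = -3 + 7 = 4, A[1][1] + B[1][1] = 2 + 7 = 9, A[1][2] + B[2][1] = 0 + 3 = 3) = 3 (attained at k = 2)
  C[1][2] = min over k of (A[1][0] + B[0][2] = -3 + 0 = -3, A[1][1] + B[1][2] = 2 + 7 = 9, A[1][2] + B[2][2] = 0 + 9 = 9) = -3 (attained at k = 0)
  C[2][0] = min over k of (A[2][0] + B[0][0] = 8 + -2 = 6, A[2][1] + B[1][0] = -1 + 3 = 2, A[2][2] + B[2][0] = -3 + -3 = -6) = -6 (attained at k = 2)
  C[2][1] = min over k of (A[2][0] + B[0][1] = 8 + 7 = 15, A[2][1] + B[1][1] = -1 + 7 = 6, A[2][2] + B[2][1] = -3 + 3 = 0) = 0 (attained at k = 2)
  C[2][2] = min over k of (A[2][0] + B[0][2] = 8 + 0 = 8, A[2][1] + B[1][2] = -1 + 7 = 6, A[2][2] + B[2][2] = -3 + 9 = 6) = 6 (attained at k = 1)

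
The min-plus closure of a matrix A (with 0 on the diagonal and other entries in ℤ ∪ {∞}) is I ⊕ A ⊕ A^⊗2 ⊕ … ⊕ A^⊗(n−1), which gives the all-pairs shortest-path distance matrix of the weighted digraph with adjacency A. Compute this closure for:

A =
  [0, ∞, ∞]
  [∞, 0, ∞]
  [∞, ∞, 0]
Closure =
  [0, ∞, ∞]
  [∞, 0, ∞]
  [∞, ∞, 0]

This is the Floyd-Warshall all-pairs shortest-path computation. For each intermediate vertex k = 0, 1, …, 2, update dist[i][j] ← min(dist[i][j], dist[i][k] + dist[k][j]). The final matrix gives, for each (i, j), the minimum total weight of any directed path from i to j (possibly empty when i = j).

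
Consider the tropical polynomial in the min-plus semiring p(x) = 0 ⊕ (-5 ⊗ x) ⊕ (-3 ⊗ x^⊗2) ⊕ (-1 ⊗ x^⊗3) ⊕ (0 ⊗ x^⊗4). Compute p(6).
p(6) = 0

A tropical monomial a ⊗ x^⊗i evaluates to a + i · x. Evaluating each term at x = 6:
  Term 0 contributes 0 + 0 · 6 = 0
  Term 1 contributes -5 + 1 · 6 = 1
  Term 2 contributes -3 + 2 · 6 = 9
  Term 3 contributes -1 + 3 · 6 = 17
  Term 4 contributes 0 + 4 · 6 = 24
p(6) = ⊕ of these = min[0, 1, 9, 17, 24] = 0.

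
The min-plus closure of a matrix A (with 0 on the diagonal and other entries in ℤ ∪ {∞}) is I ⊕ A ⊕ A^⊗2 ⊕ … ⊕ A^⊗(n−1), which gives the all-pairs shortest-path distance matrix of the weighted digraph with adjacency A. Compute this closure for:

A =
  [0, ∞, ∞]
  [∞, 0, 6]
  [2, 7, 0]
Closure =
  [0, ∞, ∞]
  [8, 0, 6]
  [2, 7, 0]

This is the Floyd-Warshall all-pairs shortest-path computation. For each intermediate vertex k = 0, 1, …, 2, update dist[i][j] ← min(dist[i][j], dist[i][k] + dist[k][j]). The final matrix gives, for each (i, j), the minimum total weight of any directed path from i to j (possibly empty when i = j).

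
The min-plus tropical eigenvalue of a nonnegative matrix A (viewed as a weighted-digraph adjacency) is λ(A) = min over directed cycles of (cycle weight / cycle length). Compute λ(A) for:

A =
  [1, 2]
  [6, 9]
λ(A) = 1

Enumerate directed cycles and compute their means (weight / length). Sample:
  cycle 0 → 0: weight = 1, length = 1, mean = 1/1 ≈ 1.000
  cycle 1 → 1: weight = 9, length = 1, mean = 9/1 ≈ 9.000
  cycle 0 → 1 → 0: weight = 8, length = 2, mean = 8/2 ≈ 4.000
  cycle 1 → 0 → 1: weight = 8, length = 2, mean = 8/2 ≈ 4.000
Minimum mean = 1.000, attained e.g. along the cycle 0 → 0 with weight 1 and length 1. So λ(A) = 1/1 = 1.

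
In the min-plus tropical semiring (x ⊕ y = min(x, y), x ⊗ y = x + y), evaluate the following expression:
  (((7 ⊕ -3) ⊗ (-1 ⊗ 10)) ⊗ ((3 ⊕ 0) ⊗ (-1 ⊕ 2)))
(((7 ⊕ -3) ⊗ (-1 ⊗ 10)) ⊗ ((3 ⊕ 0) ⊗ (-1 ⊕ 2))) = 5

Expand innermost to outermost. Recall ⊕ takes the minimum of its arguments and ⊗ takes their sum. Working out the expression (((7 ⊕ -3) ⊗ (-1 ⊗ 10)) ⊗ ((3 ⊕ 0) ⊗ (-1 ⊕ 2))) gives 5.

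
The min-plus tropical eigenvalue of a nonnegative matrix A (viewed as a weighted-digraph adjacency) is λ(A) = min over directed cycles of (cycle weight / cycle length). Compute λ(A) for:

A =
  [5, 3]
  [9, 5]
λ(A) = 5

Enumerate directed cycles and compute their means (weight / length). Sample:
  cycle 0 → 0: weight = 5, length = 1, mean = 5/1 ≈ 5.000
  cycle 1 → 1: weight = 5, length = 1, mean = 5/1 ≈ 5.000
  cycle 0 → 1 → 0: weight = 12, length = 2, mean = 12/2 ≈ 6.000
  cycle 1 → 0 → 1: weight = 12, length = 2, mean = 12/2 ≈ 6.000
Minimum mean = 5.000, attained e.g. along the cycle 0 → 0 with weight 5 and length 1. So λ(A) = 5/1 = 5.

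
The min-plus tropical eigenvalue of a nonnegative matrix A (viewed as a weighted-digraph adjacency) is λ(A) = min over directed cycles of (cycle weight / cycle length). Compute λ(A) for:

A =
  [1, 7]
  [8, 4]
λ(A) = 1

Enumerate directed cycles and compute their means (weight / length). Sample:
  cycle 0 → 0: weight = 1, length = 1, mean = 1/1 ≈ 1.000
  cycle 1 → 1: weight = 4, length = 1, mean = 4/1 ≈ 4.000
  cycle 0 → 1 → 0: weight = 15, length = 2, mean = 15/2 ≈ 7.500
  cycle 1 → 0 → 1: weight = 15, length = 2, mean = 15/2 ≈ 7.500
Minimum mean = 1.000, attained e.g. along the cycle 0 → 0 with weight 1 and length 1. So λ(A) = 1/1 = 1.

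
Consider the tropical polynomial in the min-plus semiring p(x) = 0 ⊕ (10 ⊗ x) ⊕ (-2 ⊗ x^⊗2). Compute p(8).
p(8) = 0

A tropical monomial a ⊗ x^⊗i evaluates to a + i · x. Evaluating each term at x = 8:
  Term 0 contributes 0 + 0 · 8 = 0
  Term 1 contributes 10 + 1 · 8 = 18
  Term 2 contributes -2 + 2 · 8 = 14
p(8) = ⊕ of these = min[0, 18, 14] = 0.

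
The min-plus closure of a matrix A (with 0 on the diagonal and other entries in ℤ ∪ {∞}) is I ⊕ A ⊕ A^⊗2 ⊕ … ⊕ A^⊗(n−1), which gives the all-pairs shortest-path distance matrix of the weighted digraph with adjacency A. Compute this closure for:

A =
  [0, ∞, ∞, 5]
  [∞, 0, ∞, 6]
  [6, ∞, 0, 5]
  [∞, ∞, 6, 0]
Closure =
  [0, ∞, 11, 5]
  [18, 0, 12, 6]
  [6, ∞, 0, 5]
  [12, ∞, 6, 0]

This is the Floyd-Warshall all-pairs shortest-path computation. For each intermediate vertex k = 0, 1, …, 3, update dist[i][j] ← min(dist[i][j], dist[i][k] + dist[k][j]). The final matrix gives, for each (i, j), the minimum total weight of any directed path from i to j (possibly empty when i = j).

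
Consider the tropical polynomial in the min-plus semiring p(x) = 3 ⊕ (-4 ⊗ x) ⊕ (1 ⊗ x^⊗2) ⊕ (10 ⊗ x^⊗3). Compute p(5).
p(5) = 1

A tropical monomial a ⊗ x^⊗i evaluates to a + i · x. Evaluating each term at x = 5:
  Term 0 contributes 3 + 0 · 5 = 3
  Term 1 contributes -4 + 1 · 5 = 1
  Term 2 contributes 1 + 2 · 5 = 11
  Term 3 contributes 10 + 3 · 5 = 25
p(5) = ⊕ of these = min[3, 1, 11, 25] = 1.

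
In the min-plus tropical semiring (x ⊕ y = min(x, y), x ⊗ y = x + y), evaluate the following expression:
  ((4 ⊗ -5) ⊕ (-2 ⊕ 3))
((4 ⊗ -5) ⊕ (-2 ⊕ 3)) = -2

Expand innermost to outermost. Recall ⊕ takes the minimum of its arguments and ⊗ takes their sum. Working out the expression ((4 ⊗ -5) ⊕ (-2 ⊕ 3)) gives -2.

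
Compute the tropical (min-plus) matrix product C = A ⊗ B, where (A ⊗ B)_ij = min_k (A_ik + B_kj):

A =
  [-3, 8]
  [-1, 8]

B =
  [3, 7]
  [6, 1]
A ⊗ B =
  [0, 4]
  [2, 6]

Apply the min-plus product entry-by-entry:
  C[0][0] = min over k of (A[0][0] + B[0][0] = -3 + 3 = 0, A[0][1] + B[1][0] = 8 + 6 = 14) = 0 (attained at k = 0)
  C[0][1] = min over k of (A[0][0] + B[0][1] = -3 + 7 = 4, A[0][1] + B[1][1] = 8 + 1 = 9) = 4 (attained at k = 0)
  C[1][0] = min over k of (A[1][0] + B[0][0] = -1 + 3 = 2, A[1][1] + B[1][0] = 8 + 6 = 14) = 2 (attained at k = 0)
  C[1][1] = min over k of (A[1][0] + B[0][1] = -1 + 7 = 6, A[1][1] + B[1][1] = 8 + 1 = 9) = 6 (attained at k = 0)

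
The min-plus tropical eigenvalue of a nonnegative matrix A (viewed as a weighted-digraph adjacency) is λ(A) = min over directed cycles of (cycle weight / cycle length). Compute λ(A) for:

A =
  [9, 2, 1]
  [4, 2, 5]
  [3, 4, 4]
λ(A) = 2

Enumerate directed cycles and compute their means (weight / length). Sample:
  cycle 0 → 0: weight = 9, length = 1, mean = 9/1 ≈ 9.000
  cycle 1 → 1: weight = 2, length = 1, mean = 2/1 ≈ 2.000
  cycle 2 → 2: weight = 4, length = 1, mean = 4/1 ≈ 4.000
  cycle 0 → 1 → 0: weight = 6, length = 2, mean = 6/2 ≈ 3.000
  cycle 0 → 2 → 0: weight = 4, length = 2, mean = 4/2 ≈ 2.000
  cycle 1 → 0 → 1: weight = 6, length = 2, mean = 6/2 ≈ 3.000
Minimum mean = 2.000, attained e.g. along the cycle 1 → 1 with weight 2 and length 1. So λ(A) = 2/1 = 2.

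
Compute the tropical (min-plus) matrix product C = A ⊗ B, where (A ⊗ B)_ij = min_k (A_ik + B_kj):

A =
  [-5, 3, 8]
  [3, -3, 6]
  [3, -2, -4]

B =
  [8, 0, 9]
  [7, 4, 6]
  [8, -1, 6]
A ⊗ B =
  [3, -5, 4]
  [4, 1, 3]
  [4, -5, 2]

Apply the min-plus product entry-by-entry:
  C[0][0] = min over k of (A[0][0] + B[0][0] = -5 + 8 = 3, A[0][1] + B[1][0] = 3 + 7 = 10, A[0][2] + B[2][0] = 8 + 8 = 16) = 3 (attained at k = 0)
  C[0][1] = min over k of (A[0][0] + B[0][1] = -5 + 0 = -5, A[0][1] + B[1][1] = 3 + 4 = 7, A[0][2] + B[2][1] = 8 + -1 = 7) = -5 (attained at k = 0)
  C[0][2] = min over k of (A[0][0] + B[0][2] = -5 + 9 = 4, A[0][1] + B[1][2] = 3 + 6 = 9, A[0][2] + B[2][2] = 8 + 6 = 14) = 4 (attained at k = 0)
  C[1][0] = min over k of (A[1][0] + B[0][0] = 3 + 8 = 11, A[1][1] + B[1][0] = -3 + 7 = 4, A[1][2] + B[2][0] = 6 + 8 = 14) = 4 (attained at k = 1)
  C[1][1] = min over k of (A[1][0] + B[0][1] = 3 + 0 = 3, A[1][1] + B[1][1] = -3 + 4 = 1, A[1][2] + B[2][1] = 6 + -1 = 5) = 1 (attained at k = 1)
  C[1][2] = min over k of (A[1][0] + B[0][2] = 3 + 9 = 12, A[1][1] + B[1][2] = -3 + 6 = 3, A[1][2] + B[2][2] = 6 + 6 = 12) = 3 (attained at k = 1)
  C[2][0] = min over k of (A[2][0] + B[0][0] = 3 + 8 = 11, A[2][1] + B[1][0] = -2 + 7 = 5, A[2][2] + B[2][0] = -4 + 8 = 4) = 4 (attained at k = 2)
  C[2][1] = min over k of (A[2][0] + B[0][1] = 3 + 0 = 3, A[2][1] + B[1][1] = -2 + 4 = 2, A[2][2] + B[2][1] = -4 + -1 = -5) = -5 (attained at k = 2)
  C[2][2] = min over k of (A[2][0] + B[0][2] = 3 + 9 = 12, A[2][1] + B[1][2] = -2 + 6 = 4, A[2][2] + B[2][2] = -4 + 6 = 2) = 2 (attained at k = 2)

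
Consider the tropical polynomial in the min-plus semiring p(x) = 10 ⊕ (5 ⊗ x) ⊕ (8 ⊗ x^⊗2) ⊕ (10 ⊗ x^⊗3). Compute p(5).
p(5) = 10

A tropical monomial a ⊗ x^⊗i evaluates to a + i · x. Evaluating each term at x = 5:
  Term 0 contributes 10 + 0 · 5 = 10
  Term 1 contributes 5 + 1 · 5 = 10
  Term 2 contributes 8 + 2 · 5 = 18
  Term 3 contributes 10 + 3 · 5 = 25
p(5) = ⊕ of these = min[10, 10, 18, 25] = 10.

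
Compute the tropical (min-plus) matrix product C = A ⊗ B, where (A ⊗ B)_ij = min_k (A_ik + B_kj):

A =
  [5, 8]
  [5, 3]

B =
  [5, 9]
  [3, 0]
A ⊗ B =
  [10, 8]
  [6, 3]

Apply the min-plus product entry-by-entry:
  C[0][0] = min over k of (A[0][0] + B[0][0] = 5 + 5 = 10, A[0][1] + B[1][0] = 8 + 3 = 11) = 10 (attained at k = 0)
  C[0][1] = min over k of (A[0][0] + B[0][1] = 5 + 9 = 14, A[0][1] + B[1][1] = 8 + 0 = 8) = 8 (attained at k = 1)
  C[1][0] = min over k of (A[1][0] + B[0][0] = 5 + 5 = 10, A[1][1] + B[1][0] = 3 + 3 = 6) = 6 (attained at k = 1)
  C[1][1] = min over k of (A[1][0] + B[0][1] = 5 + 9 = 14, A[1][1] + B[1][1] = 3 + 0 = 3) = 3 (attained at k = 1)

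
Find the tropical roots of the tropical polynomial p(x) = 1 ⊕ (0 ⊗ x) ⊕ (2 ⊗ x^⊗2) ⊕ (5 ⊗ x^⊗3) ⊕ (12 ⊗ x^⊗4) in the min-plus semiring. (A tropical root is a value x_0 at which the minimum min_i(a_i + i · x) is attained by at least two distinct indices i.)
Roots: {-7, -3, -2, 1}

Each tropical root is a break point of the lower envelope of the lines y = a_i + i · x (there are 5 lines, with slopes 0, 1, ..., 4). Only the lines that attain the minimum somewhere contribute to roots; other lines are dominated. Here the surviving (envelope) indices are i = 4, i = 3, i = 2, i = 1, i = 0.
Intersections between consecutive envelope lines give the roots: for adjacent envelope indices i < j the intersection is x = (a_i − a_j) / (j − i). Reading off the sorted break points: {-7, -3, -2, 1}.
Verification: at each break x_0, at least two indices attain the minimum of min_i(a_i + i · x_0).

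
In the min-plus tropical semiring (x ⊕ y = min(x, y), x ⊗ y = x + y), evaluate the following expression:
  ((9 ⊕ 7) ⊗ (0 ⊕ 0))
((9 ⊕ 7) ⊗ (0 ⊕ 0)) = 7

Expand innermost to outermost. Recall ⊕ takes the minimum of its arguments and ⊗ takes their sum. Working out the expression ((9 ⊕ 7) ⊗ (0 ⊕ 0)) gives 7.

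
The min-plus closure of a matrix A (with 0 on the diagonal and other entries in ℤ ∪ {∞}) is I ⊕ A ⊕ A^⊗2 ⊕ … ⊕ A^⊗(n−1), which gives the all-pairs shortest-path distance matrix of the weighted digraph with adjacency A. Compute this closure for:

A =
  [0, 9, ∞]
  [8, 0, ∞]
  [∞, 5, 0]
Closure =
  [0, 9, ∞]
  [8, 0, ∞]
  [13, 5, 0]

This is the Floyd-Warshall all-pairs shortest-path computation. For each intermediate vertex k = 0, 1, …, 2, update dist[i][j] ← min(dist[i][j], dist[i][k] + dist[k][j]). The final matrix gives, for each (i, j), the minimum total weight of any directed path from i to j (possibly empty when i = j).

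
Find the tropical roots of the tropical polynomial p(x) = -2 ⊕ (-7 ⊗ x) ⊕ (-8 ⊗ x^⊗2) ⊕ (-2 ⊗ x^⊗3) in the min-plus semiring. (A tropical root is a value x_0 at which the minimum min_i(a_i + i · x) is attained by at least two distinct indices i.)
Roots: {-6, 1, 5}

Each tropical root is a break point of the lower envelope of the lines y = a_i + i · x (there are 4 lines, with slopes 0, 1, ..., 3). Only the lines that attain the minimum somewhere contribute to roots; other lines are dominated. Here the surviving (envelope) indices are i = 3, i = 2, i = 1, i = 0.
Intersections between consecutive envelope lines give the roots: for adjacent envelope indices i < j the intersection is x = (a_i − a_j) / (j − i). Reading off the sorted break points: {-6, 1, 5}.
Verification: at each break x_0, at least two indices attain the minimum of min_i(a_i + i · x_0).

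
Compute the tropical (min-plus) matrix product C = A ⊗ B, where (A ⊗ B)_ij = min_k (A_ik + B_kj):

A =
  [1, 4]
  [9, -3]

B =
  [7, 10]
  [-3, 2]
A ⊗ B =
  [1, 6]
  [-6, -1]

Apply the min-plus product entry-by-entry:
  C[0][0] = min over k of (A[0][0] + B[0][0] = 1 + 7 = 8, A[0][1] + B[1][0] = 4 + -3 = 1) = 1 (attained at k = 1)
  C[0][1] = min over k of (A[0][0] + B[0][1] = 1 + 10 = 11, A[0][1] + B[1][1] = 4 + 2 = 6) = 6 (attained at k = 1)
  C[1][0] = min over k of (A[1][0] + B[0][0] = 9 + 7 = 16, A[1][1] + B[1][0] = -3 + -3 = -6) = -6 (attained at k = 1)
  C[1][1] = min over k of (A[1][0] + B[0][1] = 9 + 10 = 19, A[1][1] + B[1][1] = -3 + 2 = -1) = -1 (attained at k = 1)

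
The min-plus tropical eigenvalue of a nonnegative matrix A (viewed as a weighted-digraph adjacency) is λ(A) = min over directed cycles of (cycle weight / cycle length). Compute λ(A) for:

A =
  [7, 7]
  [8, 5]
λ(A) = 5

Enumerate directed cycles and compute their means (weight / length). Sample:
  cycle 0 → 0: weight = 7, length = 1, mean = 7/1 ≈ 7.000
  cycle 1 → 1: weight = 5, length = 1, mean = 5/1 ≈ 5.000
  cycle 0 → 1 → 0: weight = 15, length = 2, mean = 15/2 ≈ 7.500
  cycle 1 → 0 → 1: weight = 15, length = 2, mean = 15/2 ≈ 7.500
Minimum mean = 5.000, attained e.g. along the cycle 1 → 1 with weight 5 and length 1. So λ(A) = 5/1 = 5.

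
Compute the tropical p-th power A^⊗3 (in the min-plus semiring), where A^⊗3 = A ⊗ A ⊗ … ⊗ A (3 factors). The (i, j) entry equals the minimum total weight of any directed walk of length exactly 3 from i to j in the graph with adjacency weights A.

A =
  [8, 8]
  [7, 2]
A^⊗3 =
  [17, 12]
  [11, 6]

Each entry (A^⊗3)_ij equals the minimum over all length-3 walks i = v_0 → v_1 → … → v_3 = j of Σ_t A[v_t][v_{t+1}]. For example, for (i, j) = (0, 1) we minimise over 4 possible intermediate vertex sequences; the minimum is 12, attained along the walk 0 → 1 → 1 → 1.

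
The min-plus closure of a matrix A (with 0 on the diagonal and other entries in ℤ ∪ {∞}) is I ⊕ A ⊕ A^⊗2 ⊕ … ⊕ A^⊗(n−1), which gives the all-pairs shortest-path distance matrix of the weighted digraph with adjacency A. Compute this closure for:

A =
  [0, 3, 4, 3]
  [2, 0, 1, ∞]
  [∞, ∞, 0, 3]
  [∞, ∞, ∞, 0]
Closure =
  [0, 3, 4, 3]
  [2, 0, 1, 4]
  [∞, ∞, 0, 3]
  [∞, ∞, ∞, 0]

This is the Floyd-Warshall all-pairs shortest-path computation. For each intermediate vertex k = 0, 1, …, 3, update dist[i][j] ← min(dist[i][j], dist[i][k] + dist[k][j]). The final matrix gives, for each (i, j), the minimum total weight of any directed path from i to j (possibly empty when i = j).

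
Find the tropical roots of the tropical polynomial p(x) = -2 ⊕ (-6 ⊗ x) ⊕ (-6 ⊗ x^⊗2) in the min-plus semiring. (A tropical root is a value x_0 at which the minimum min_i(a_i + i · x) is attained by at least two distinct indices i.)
Roots: {0, 4}

Each tropical root is a break point of the lower envelope of the lines y = a_i + i · x (there are 3 lines, with slopes 0, 1, ..., 2). Only the lines that attain the minimum somewhere contribute to roots; other lines are dominated. Here the surviving (envelope) indices are i = 2, i = 1, i = 0.
Intersections between consecutive envelope lines give the roots: for adjacent envelope indices i < j the intersection is x = (a_i − a_j) / (j − i). Reading off the sorted break points: {0, 4}.
Verification: at each break x_0, at least two indices attain the minimum of min_i(a_i + i · x_0).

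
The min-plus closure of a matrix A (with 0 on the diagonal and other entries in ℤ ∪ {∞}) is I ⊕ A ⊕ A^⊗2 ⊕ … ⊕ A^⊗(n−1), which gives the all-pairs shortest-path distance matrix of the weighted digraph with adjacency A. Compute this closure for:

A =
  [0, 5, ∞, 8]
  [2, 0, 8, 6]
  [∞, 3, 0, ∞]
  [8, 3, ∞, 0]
Closure =
  [0, 5, 13, 8]
  [2, 0, 8, 6]
  [5, 3, 0, 9]
  [5, 3, 11, 0]

This is the Floyd-Warshall all-pairs shortest-path computation. For each intermediate vertex k = 0, 1, …, 3, update dist[i][j] ← min(dist[i][j], dist[i][k] + dist[k][j]). The final matrix gives, for each (i, j), the minimum total weight of any directed path from i to j (possibly empty when i = j).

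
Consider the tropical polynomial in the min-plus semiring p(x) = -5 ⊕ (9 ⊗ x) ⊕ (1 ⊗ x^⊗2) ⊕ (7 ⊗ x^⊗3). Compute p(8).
p(8) = -5

A tropical monomial a ⊗ x^⊗i evaluates to a + i · x. Evaluating each term at x = 8:
  Term 0 contributes -5 + 0 · 8 = -5
  Term 1 contributes 9 + 1 · 8 = 17
  Term 2 contributes 1 + 2 · 8 = 17
  Term 3 contributes 7 + 3 · 8 = 31
p(8) = ⊕ of these = min[-5, 17, 17, 31] = -5.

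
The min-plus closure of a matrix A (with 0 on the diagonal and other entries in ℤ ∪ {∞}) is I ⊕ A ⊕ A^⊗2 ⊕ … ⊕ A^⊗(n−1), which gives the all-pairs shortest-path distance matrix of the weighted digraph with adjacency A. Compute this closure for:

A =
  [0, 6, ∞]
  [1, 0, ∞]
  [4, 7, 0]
Closure =
  [0, 6, ∞]
  [1, 0, ∞]
  [4, 7, 0]

This is the Floyd-Warshall all-pairs shortest-path computation. For each intermediate vertex k = 0, 1, …, 2, update dist[i][j] ← min(dist[i][j], dist[i][k] + dist[k][j]). The final matrix gives, for each (i, j), the minimum total weight of any directed path from i to j (possibly empty when i = j).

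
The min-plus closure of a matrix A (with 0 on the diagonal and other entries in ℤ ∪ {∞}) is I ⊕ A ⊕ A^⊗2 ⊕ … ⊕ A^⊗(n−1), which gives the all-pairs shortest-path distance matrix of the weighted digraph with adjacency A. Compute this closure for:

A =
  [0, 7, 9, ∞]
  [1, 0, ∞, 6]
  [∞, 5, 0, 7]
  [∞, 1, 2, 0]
Closure =
  [0, 7, 9, 13]
  [1, 0, 8, 6]
  [6, 5, 0, 7]
  [2, 1, 2, 0]

This is the Floyd-Warshall all-pairs shortest-path computation. For each intermediate vertex k = 0, 1, …, 3, update dist[i][j] ← min(dist[i][j], dist[i][k] + dist[k][j]). The final matrix gives, for each (i, j), the minimum total weight of any directed path from i to j (possibly empty when i = j).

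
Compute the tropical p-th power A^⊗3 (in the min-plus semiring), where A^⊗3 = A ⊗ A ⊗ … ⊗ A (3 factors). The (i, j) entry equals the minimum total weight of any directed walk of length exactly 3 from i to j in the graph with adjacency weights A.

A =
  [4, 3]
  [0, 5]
A^⊗3 =
  [7, 6]
  [3, 7]

Each entry (A^⊗3)_ij equals the minimum over all length-3 walks i = v_0 → v_1 → … → v_3 = j of Σ_t A[v_t][v_{t+1}]. For example, for (i, j) = (0, 1) we minimise over 4 possible intermediate vertex sequences; the minimum is 6, attained along the walk 0 → 1 → 0 → 1.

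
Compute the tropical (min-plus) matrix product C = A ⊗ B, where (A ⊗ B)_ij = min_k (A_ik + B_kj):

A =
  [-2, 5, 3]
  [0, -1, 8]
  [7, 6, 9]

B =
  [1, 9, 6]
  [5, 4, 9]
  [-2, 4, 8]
A ⊗ B =
  [-1, 7, 4]
  [1, 3, 6]
  [7, 10, 13]

Apply the min-plus product entry-by-entry:
  C[0][0] = min over k of (A[0][0] + B[0][0] = -2 + 1 = -1, A[0][1] + B[1][0] = 5 + 5 = 10, A[0][2] + B[2][0] = 3 + -2 = 1) = -1 (attained at k = 0)
  C[0][1] = min over k of (A[0][0] + B[0][1] = -2 + 9 = 7, A[0][1] + B[1][1] = 5 + 4 = 9, A[0][2] + B[2][1] = 3 + 4 = 7) = 7 (attained at k = 0)
  C[0][2] = min over k of (A[0][0] + B[0][2] = -2 + 6 = 4, A[0][1] + B[1][2] = 5 + 9 = 14, A[0][2] + B[2][2] = 3 + 8 = 11) = 4 (attained at k = 0)
  C[1][0] = min over k of (A[1][0] + B[0][0] = 0 + 1 = 1, A[1][1] + B[1][0] = -1 + 5 = 4, A[1][2] + B[2][0] = 8 + -2 = 6) = 1 (attained at k = 0)
  C[1][1] = min over k of (A[1][0] + B[0][1] = 0 + 9 = 9, A[1][1] + B[1][1] = -1 + 4 = 3, A[1][2] + B[2][1] = 8 + 4 = 12) = 3 (attained at k = 1)
  C[1][2] = min over k of (A[1][0] + B[0][2] = 0 + 6 = 6, A[1][1] + B[1][2] = -1 + 9 = 8, A[1][2] + B[2][2] = 8 + 8 = 16) = 6 (attained at k = 0)
  C[2][0] = min over k of (A[2][0] + B[0][0] = 7 + 1 = 8, A[2][1] + B[1][0] = 6 + 5 = 11, A[2][2] + B[2][0] = 9 + -2 = 7) = 7 (attained at k = 2)
  C[2][1] = min over k of (A[2][0] + B[0][1] = 7 + 9 = 16, A[2][1] + B[1][1] = 6 + 4 = 10, A[2][2] + B[2][1] = 9 + 4 = 13) = 10 (attained at k = 1)
  C[2][2] = min over k of (A[2][0] + B[0][2] = 7 + 6 = 13, A[2][1] + B[1][2] = 6 + 9 = 15, A[2][2] + B[2][2] = 9 + 8 = 17) = 13 (attained at k = 0)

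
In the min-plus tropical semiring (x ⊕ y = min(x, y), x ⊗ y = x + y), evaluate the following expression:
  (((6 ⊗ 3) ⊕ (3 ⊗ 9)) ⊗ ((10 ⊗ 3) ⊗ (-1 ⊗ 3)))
(((6 ⊗ 3) ⊕ (3 ⊗ 9)) ⊗ ((10 ⊗ 3) ⊗ (-1 ⊗ 3))) = 24

Expand innermost to outermost. Recall ⊕ takes the minimum of its arguments and ⊗ takes their sum. Working out the expression (((6 ⊗ 3) ⊕ (3 ⊗ 9)) ⊗ ((10 ⊗ 3) ⊗ (-1 ⊗ 3))) gives 24.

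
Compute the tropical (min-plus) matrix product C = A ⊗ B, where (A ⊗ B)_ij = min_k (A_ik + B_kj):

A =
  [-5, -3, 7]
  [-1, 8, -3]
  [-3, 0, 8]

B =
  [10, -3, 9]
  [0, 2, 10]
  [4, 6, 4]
A ⊗ B =
  [-3, -8, 4]
  [1, -4, 1]
  [0, -6, 6]

Apply the min-plus product entry-by-entry:
  C[0][0] = min over k of (A[0][0] + B[0][0] = -5 + 10 = 5, A[0][1] + B[1][0] = -3 + 0 = -3, A[0][2] + B[2][0] = 7 + 4 = 11) = -3 (attained at k = 1)
  C[0][1] = min over k of (A[0][0] + B[0][1] = -5 + -3 = -8, A[0][1] + B[1][1] = -3 + 2 = -1, A[0][2] + B[2][1] = 7 + 6 = 13) = -8 (attained at k = 0)
  C[0][2] = min over k of (A[0][0] + B[0][2] = -5 + 9 = 4, A[0][1] + B[1][2] = -3 + 10 = 7, A[0][2] + B[2][2] = 7 + 4 = 11) = 4 (attained at k = 0)
  C[1][0] = min over k of (A[1][0] + B[0][0] = -1 + 10 = 9, A[1][1] + B[1][0] = 8 + 0 = 8, A[1][2] + B[2][0] = -3 + 4 = 1) = 1 (attained at k = 2)
  C[1][1] = min over k of (A[1][0] + B[0][1] = -1 + -3 = -4, A[1][1] + B[1][1] = 8 + 2 = 10, A[1][2] + B[2][1] = -3 + 6 = 3) = -4 (attained at k = 0)
  C[1][2] = min over k of (A[1][0] + B[0][2] = -1 + 9 = 8, A[1][1] + B[1][2] = 8 + 10 = 18, A[1][2] + B[2][2] = -3 + 4 = 1) = 1 (attained at k = 2)
  C[2][0] = min over k of (A[2][0] + B[0][0] = -3 + 10 = 7, A[2][1] + B[1][0] = 0 + 0 = 0, A[2][2] + B[2][0] = 8 + 4 = 12) = 0 (attained at k = 1)
  C[2][1] = min over k of (A[2][0] + B[0][1] = -3 + -3 = -6, A[2][1] + B[1][1] = 0 + 2 = 2, A[2][2] + B[2][1] = 8 + 6 = 14) = -6 (attained at k = 0)
  C[2][2] = min over k of (A[2][0] + B[0][2] = -3 + 9 = 6, A[2][1] + B[1][2] = 0 + 10 = 10, A[2][2] + B[2][2] = 8 + 4 = 12) = 6 (attained at k = 0)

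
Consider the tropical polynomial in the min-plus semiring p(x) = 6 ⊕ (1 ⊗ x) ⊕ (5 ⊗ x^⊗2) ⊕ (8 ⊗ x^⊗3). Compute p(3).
p(3) = 4

A tropical monomial a ⊗ x^⊗i evaluates to a + i · x. Evaluating each term at x = 3:
  Term 0 contributes 6 + 0 · 3 = 6
  Term 1 contributes 1 + 1 · 3 = 4
  Term 2 contributes 5 + 2 · 3 = 11
  Term 3 contributes 8 + 3 · 3 = 17
p(3) = ⊕ of these = min[6, 4, 11, 17] = 4.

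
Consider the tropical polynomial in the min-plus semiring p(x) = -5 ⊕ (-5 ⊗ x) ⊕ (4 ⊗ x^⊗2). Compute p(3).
p(3) = -5

A tropical monomial a ⊗ x^⊗i evaluates to a + i · x. Evaluating each term at x = 3:
  Term 0 contributes -5 + 0 · 3 = -5
  Term 1 contributes -5 + 1 · 3 = -2
  Term 2 contributes 4 + 2 · 3 = 10
p(3) = ⊕ of these = min[-5, -2, 10] = -5.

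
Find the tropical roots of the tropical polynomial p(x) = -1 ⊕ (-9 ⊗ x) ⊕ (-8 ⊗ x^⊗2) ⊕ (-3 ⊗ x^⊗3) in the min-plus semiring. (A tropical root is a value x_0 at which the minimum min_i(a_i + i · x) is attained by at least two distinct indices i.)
Roots: {-5, -1, 8}

Each tropical root is a break point of the lower envelope of the lines y = a_i + i · x (there are 4 lines, with slopes 0, 1, ..., 3). Only the lines that attain the minimum somewhere contribute to roots; other lines are dominated. Here the surviving (envelope) indices are i = 3, i = 2, i = 1, i = 0.
Intersections between consecutive envelope lines give the roots: for adjacent envelope indices i < j the intersection is x = (a_i − a_j) / (j − i). Reading off the sorted break points: {-5, -1, 8}.
Verification: at each break x_0, at least two indices attain the minimum of min_i(a_i + i · x_0).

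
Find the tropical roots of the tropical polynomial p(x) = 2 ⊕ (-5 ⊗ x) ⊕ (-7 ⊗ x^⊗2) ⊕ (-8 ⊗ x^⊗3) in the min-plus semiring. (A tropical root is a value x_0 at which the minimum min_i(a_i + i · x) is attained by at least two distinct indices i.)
Roots: {1, 2, 7}

Each tropical root is a break point of the lower envelope of the lines y = a_i + i · x (there are 4 lines, with slopes 0, 1, ..., 3). Only the lines that attain the minimum somewhere contribute to roots; other lines are dominated. Here the surviving (envelope) indices are i = 3, i = 2, i = 1, i = 0.
Intersections between consecutive envelope lines give the roots: for adjacent envelope indices i < j the intersection is x = (a_i − a_j) / (j − i). Reading off the sorted break points: {1, 2, 7}.
Verification: at each break x_0, at least two indices attain the minimum of min_i(a_i + i · x_0).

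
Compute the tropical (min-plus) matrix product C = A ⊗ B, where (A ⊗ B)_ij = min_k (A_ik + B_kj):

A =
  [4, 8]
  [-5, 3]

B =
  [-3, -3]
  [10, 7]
A ⊗ B =
  [1, 1]
  [-8, -8]

Apply the min-plus product entry-by-entry:
  C[0][0] = min over k of (A[0][0] + B[0][0] = 4 + -3 = 1, A[0][1] + B[1][0] = 8 + 10 = 18) = 1 (attained at k = 0)
  C[0][1] = min over k of (A[0][0] + B[0][1] = 4 + -3 = 1, A[0][1] + B[1][1] = 8 + 7 = 15) = 1 (attained at k = 0)
  C[1][0] = min over k of (A[1][0] + B[0][0] = -5 + -3 = -8, A[1][1] + B[1][0] = 3 + 10 = 13) = -8 (attained at k = 0)
  C[1][1] = min over k of (A[1][0] + B[0][1] = -5 + -3 = -8, A[1][1] + B[1][1] = 3 + 7 = 10) = -8 (attained at k = 0)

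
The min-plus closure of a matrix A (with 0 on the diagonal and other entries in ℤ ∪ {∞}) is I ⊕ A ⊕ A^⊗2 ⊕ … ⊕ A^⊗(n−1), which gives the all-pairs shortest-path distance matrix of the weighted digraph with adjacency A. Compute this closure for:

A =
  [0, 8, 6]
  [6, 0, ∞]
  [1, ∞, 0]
Closure =
  [0, 8, 6]
  [6, 0, 12]
  [1, 9, 0]

This is the Floyd-Warshall all-pairs shortest-path computation. For each intermediate vertex k = 0, 1, …, 2, update dist[i][j] ← min(dist[i][j], dist[i][k] + dist[k][j]). The final matrix gives, for each (i, j), the minimum total weight of any directed path from i to j (possibly empty when i = j).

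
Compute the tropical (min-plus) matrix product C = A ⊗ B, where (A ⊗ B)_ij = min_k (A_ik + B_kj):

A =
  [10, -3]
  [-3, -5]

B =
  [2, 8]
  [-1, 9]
A ⊗ B =
  [-4, 6]
  [-6, 4]

Apply the min-plus product entry-by-entry:
  C[0][0] = min over k of (A[0][0] + B[0][0] = 10 + 2 = 12, A[0][1] + B[1][0] = -3 + -1 = -4) = -4 (attained at k = 1)
  C[0][1] = min over k of (A[0][0] + B[0][1] = 10 + 8 = 18, A[0][1] + B[1][1] = -3 + 9 = 6) = 6 (attained at k = 1)
  C[1][0] = min over k of (A[1][0] + B[0][0] = -3 + 2 = -1, A[1][1] + B[1][0] = -5 + -1 = -6) = -6 (attained at k = 1)
  C[1][1] = min over k of (A[1][0] + B[0][1] = -3 + 8 = 5, A[1][1] + B[1][1] = -5 + 9 = 4) = 4 (attained at k = 1)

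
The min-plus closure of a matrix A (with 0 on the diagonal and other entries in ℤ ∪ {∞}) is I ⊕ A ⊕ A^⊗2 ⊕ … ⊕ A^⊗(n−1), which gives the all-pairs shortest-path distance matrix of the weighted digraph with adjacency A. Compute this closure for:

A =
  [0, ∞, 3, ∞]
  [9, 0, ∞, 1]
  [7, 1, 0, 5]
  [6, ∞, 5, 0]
Closure =
  [0, 4, 3, 5]
  [7, 0, 6, 1]
  [7, 1, 0, 2]
  [6, 6, 5, 0]

This is the Floyd-Warshall all-pairs shortest-path computation. For each intermediate vertex k = 0, 1, …, 3, update dist[i][j] ← min(dist[i][j], dist[i][k] + dist[k][j]). The final matrix gives, for each (i, j), the minimum total weight of any directed path from i to j (possibly empty when i = j).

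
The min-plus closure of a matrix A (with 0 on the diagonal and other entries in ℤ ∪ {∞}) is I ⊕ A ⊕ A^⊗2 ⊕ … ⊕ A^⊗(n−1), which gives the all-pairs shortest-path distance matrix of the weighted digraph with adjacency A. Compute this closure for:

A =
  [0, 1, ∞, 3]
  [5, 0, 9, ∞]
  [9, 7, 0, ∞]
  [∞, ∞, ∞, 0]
Closure =
  [0, 1, 10, 3]
  [5, 0, 9, 8]
  [9, 7, 0, 12]
  [∞, ∞, ∞, 0]

This is the Floyd-Warshall all-pairs shortest-path computation. For each intermediate vertex k = 0, 1, …, 3, update dist[i][j] ← min(dist[i][j], dist[i][k] + dist[k][j]). The final matrix gives, for each (i, j), the minimum total weight of any directed path from i to j (possibly empty when i = j).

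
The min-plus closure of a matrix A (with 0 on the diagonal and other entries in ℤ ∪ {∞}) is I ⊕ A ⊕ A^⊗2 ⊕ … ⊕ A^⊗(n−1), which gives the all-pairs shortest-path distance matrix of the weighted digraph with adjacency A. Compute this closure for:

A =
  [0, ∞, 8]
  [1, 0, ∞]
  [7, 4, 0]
Closure =
  [0, 12, 8]
  [1, 0, 9]
  [5, 4, 0]

This is the Floyd-Warshall all-pairs shortest-path computation. For each intermediate vertex k = 0, 1, …, 2, update dist[i][j] ← min(dist[i][j], dist[i][k] + dist[k][j]). The final matrix gives, for each (i, j), the minimum total weight of any directed path from i to j (possibly empty when i = j).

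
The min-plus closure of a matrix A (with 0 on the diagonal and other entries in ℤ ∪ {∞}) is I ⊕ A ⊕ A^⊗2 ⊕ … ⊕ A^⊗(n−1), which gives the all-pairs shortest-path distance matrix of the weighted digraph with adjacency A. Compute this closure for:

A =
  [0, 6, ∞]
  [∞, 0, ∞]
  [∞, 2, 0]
Closure =
  [0, 6, ∞]
  [∞, 0, ∞]
  [∞, 2, 0]

This is the Floyd-Warshall all-pairs shortest-path computation. For each intermediate vertex k = 0, 1, …, 2, update dist[i][j] ← min(dist[i][j], dist[i][k] + dist[k][j]). The final matrix gives, for each (i, j), the minimum total weight of any directed path from i to j (possibly empty when i = j).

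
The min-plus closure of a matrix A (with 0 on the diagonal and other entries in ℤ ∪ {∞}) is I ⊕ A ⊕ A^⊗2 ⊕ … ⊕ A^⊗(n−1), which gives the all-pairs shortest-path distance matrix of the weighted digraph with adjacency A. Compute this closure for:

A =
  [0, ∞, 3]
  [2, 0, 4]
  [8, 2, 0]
Closure =
  [0, 5, 3]
  [2, 0, 4]
  [4, 2, 0]

This is the Floyd-Warshall all-pairs shortest-path computation. For each intermediate vertex k = 0, 1, …, 2, update dist[i][j] ← min(dist[i][j], dist[i][k] + dist[k][j]). The final matrix gives, for each (i, j), the minimum total weight of any directed path from i to j (possibly empty when i = j).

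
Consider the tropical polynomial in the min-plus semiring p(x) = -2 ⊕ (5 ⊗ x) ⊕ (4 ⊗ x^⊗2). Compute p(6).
p(6) = -2

A tropical monomial a ⊗ x^⊗i evaluates to a + i · x. Evaluating each term at x = 6:
  Term 0 contributes -2 + 0 · 6 = -2
  Term 1 contributes 5 + 1 · 6 = 11
  Term 2 contributes 4 + 2 · 6 = 16
p(6) = ⊕ of these = min[-2, 11, 16] = -2.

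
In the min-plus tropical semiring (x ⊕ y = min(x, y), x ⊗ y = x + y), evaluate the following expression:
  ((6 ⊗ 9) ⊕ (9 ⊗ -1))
((6 ⊗ 9) ⊕ (9 ⊗ -1)) = 8

Expand innermost to outermost. Recall ⊕ takes the minimum of its arguments and ⊗ takes their sum. Working out the expression ((6 ⊗ 9) ⊕ (9 ⊗ -1)) gives 8.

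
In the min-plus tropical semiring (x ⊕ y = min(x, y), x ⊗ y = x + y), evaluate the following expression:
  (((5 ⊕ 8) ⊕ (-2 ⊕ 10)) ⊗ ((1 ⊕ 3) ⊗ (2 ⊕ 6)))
(((5 ⊕ 8) ⊕ (-2 ⊕ 10)) ⊗ ((1 ⊕ 3) ⊗ (2 ⊕ 6))) = 1

Expand innermost to outermost. Recall ⊕ takes the minimum of its arguments and ⊗ takes their sum. Working out the expression (((5 ⊕ 8) ⊕ (-2 ⊕ 10)) ⊗ ((1 ⊕ 3) ⊗ (2 ⊕ 6))) gives 1.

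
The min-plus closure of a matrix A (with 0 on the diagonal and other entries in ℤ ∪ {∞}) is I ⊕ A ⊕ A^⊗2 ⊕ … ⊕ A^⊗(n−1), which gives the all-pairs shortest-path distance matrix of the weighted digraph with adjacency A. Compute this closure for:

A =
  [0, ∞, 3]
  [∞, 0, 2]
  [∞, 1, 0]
Closure =
  [0, 4, 3]
  [∞, 0, 2]
  [∞, 1, 0]

This is the Floyd-Warshall all-pairs shortest-path computation. For each intermediate vertex k = 0, 1, …, 2, update dist[i][j] ← min(dist[i][j], dist[i][k] + dist[k][j]). The final matrix gives, for each (i, j), the minimum total weight of any directed path from i to j (possibly empty when i = j).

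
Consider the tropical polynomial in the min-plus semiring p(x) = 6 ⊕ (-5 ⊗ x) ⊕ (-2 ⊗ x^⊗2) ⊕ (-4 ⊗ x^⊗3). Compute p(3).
p(3) = -2

A tropical monomial a ⊗ x^⊗i evaluates to a + i · x. Evaluating each term at x = 3:
  Term 0 contributes 6 + 0 · 3 = 6
  Term 1 contributes -5 + 1 · 3 = -2
  Term 2 contributes -2 + 2 · 3 = 4
  Term 3 contributes -4 + 3 · 3 = 5
p(3) = ⊕ of these = min[6, -2, 4, 5] = -2.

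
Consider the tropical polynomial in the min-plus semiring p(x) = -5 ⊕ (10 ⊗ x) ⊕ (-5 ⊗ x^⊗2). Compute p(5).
p(5) = -5

A tropical monomial a ⊗ x^⊗i evaluates to a + i · x. Evaluating each term at x = 5:
  Term 0 contributes -5 + 0 · 5 = -5
  Term 1 contributes 10 + 1 · 5 = 15
  Term 2 contributes -5 + 2 · 5 = 5
p(5) = ⊕ of these = min[-5, 15, 5] = -5.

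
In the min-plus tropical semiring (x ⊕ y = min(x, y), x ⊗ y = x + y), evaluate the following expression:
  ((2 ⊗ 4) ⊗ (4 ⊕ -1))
((2 ⊗ 4) ⊗ (4 ⊕ -1)) = 5

Expand innermost to outermost. Recall ⊕ takes the minimum of its arguments and ⊗ takes their sum. Working out the expression ((2 ⊗ 4) ⊗ (4 ⊕ -1)) gives 5.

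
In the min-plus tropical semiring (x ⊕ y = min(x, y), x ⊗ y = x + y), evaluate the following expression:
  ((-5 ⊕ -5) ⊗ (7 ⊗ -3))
((-5 ⊕ -5) ⊗ (7 ⊗ -3)) = -1

Expand innermost to outermost. Recall ⊕ takes the minimum of its arguments and ⊗ takes their sum. Working out the expression ((-5 ⊕ -5) ⊗ (7 ⊗ -3)) gives -1.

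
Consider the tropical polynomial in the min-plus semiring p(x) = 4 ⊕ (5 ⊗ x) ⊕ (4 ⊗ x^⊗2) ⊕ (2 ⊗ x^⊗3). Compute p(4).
p(4) = 4

A tropical monomial a ⊗ x^⊗i evaluates to a + i · x. Evaluating each term at x = 4:
  Term 0 contributes 4 + 0 · 4 = 4
  Term 1 contributes 5 + 1 · 4 = 9
  Term 2 contributes 4 + 2 · 4 = 12
  Term 3 contributes 2 + 3 · 4 = 14
p(4) = ⊕ of these = min[4, 9, 12, 14] = 4.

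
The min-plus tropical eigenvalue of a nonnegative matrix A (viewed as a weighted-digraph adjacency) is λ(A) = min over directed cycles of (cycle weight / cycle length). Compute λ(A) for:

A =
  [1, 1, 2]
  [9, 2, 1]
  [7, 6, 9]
λ(A) = 1

Enumerate directed cycles and compute their means (weight / length). Sample:
  cycle 0 → 0: weight = 1, length = 1, mean = 1/1 ≈ 1.000
  cycle 1 → 1: weight = 2, length = 1, mean = 2/1 ≈ 2.000
  cycle 2 → 2: weight = 9, length = 1, mean = 9/1 ≈ 9.000
  cycle 0 → 1 → 0: weight = 10, length = 2, mean = 10/2 ≈ 5.000
  cycle 0 → 2 → 0: weight = 9, length = 2, mean = 9/2 ≈ 4.500
  cycle 1 → 0 → 1: weight = 10, length = 2, mean = 10/2 ≈ 5.000
Minimum mean = 1.000, attained e.g. along the cycle 0 → 0 with weight 1 and length 1. So λ(A) = 1/1 = 1.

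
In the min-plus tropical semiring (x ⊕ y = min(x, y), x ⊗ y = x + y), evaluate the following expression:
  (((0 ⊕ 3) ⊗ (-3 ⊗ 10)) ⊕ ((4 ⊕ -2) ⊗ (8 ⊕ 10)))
(((0 ⊕ 3) ⊗ (-3 ⊗ 10)) ⊕ ((4 ⊕ -2) ⊗ (8 ⊕ 10))) = 6

Expand innermost to outermost. Recall ⊕ takes the minimum of its arguments and ⊗ takes their sum. Working out the expression (((0 ⊕ 3) ⊗ (-3 ⊗ 10)) ⊕ ((4 ⊕ -2) ⊗ (8 ⊕ 10))) gives 6.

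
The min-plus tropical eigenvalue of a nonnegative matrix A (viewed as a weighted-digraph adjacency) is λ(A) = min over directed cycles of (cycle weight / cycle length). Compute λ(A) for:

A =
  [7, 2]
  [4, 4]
λ(A) = 3

Enumerate directed cycles and compute their means (weight / length). Sample:
  cycle 0 → 0: weight = 7, length = 1, mean = 7/1 ≈ 7.000
  cycle 1 → 1: weight = 4, length = 1, mean = 4/1 ≈ 4.000
  cycle 0 → 1 → 0: weight = 6, length = 2, mean = 6/2 ≈ 3.000
  cycle 1 → 0 → 1: weight = 6, length = 2, mean = 6/2 ≈ 3.000
Minimum mean = 3.000, attained e.g. along the cycle 0 → 1 → 0 with weight 6 and length 2. So λ(A) = 6/2 = 3.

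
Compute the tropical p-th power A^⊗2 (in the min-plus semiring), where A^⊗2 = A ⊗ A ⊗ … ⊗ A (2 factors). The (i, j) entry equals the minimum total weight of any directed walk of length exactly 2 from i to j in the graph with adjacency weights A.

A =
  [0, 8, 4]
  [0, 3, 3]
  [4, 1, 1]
A^⊗2 =
  [0, 5, 4]
  [0, 4, 4]
  [1, 2, 2]

Each entry (A^⊗2)_ij equals the minimum over all length-2 walks i = v_0 → v_1 → … → v_2 = j of Σ_t A[v_t][v_{t+1}]. For example, for (i, j) = (0, 2) we minimise over 3 possible intermediate vertex sequences; the minimum is 4, attained along the walk 0 → 0 → 2.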